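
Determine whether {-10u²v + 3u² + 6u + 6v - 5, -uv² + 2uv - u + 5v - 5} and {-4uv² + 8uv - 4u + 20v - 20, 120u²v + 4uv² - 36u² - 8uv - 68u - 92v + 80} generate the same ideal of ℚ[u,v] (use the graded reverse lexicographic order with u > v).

Since reduced Gröbner bases are canonical representatives of ideals under a given ordering, it suffices to compute and compare them.
Buchberger on the first generating set:
f_1 = -10u²v + 3u² + 6u + 6v - 5, LT = u²v.
f_2 = -uv² + 2uv - u + 5v - 5, LT = uv².

S(f_1,f_2): lcm = u²v². S = 17/10u²v - u² + 22/5uv - ⅗v² - 5u + ½v.
  leading term u²v: subtract (-17/100)·f_1 from 17/10u²v - u² + 22/5uv - ⅗v² - 5u + ½v → -49/100u² + 22/5uv - ⅗v² - 199/50u + 38/25v - 17/20
  leading term u²: no divisor's leading term divides it; move -49/100u² to the remainder.
  leading term uv: no divisor's leading term divides it; move 22/5uv to the remainder.
  leading term v²: no divisor's leading term divides it; move -⅗v² to the remainder.
  leading term u: no divisor's leading term divides it; move -199/50u to the remainder.
  leading term v: no divisor's leading term divides it; move 38/25v to the remainder.
  leading term 1: no divisor's leading term divides it; move -17/20 to the remainder.
  remainder -49/100u² + 22/5uv - ⅗v² - 199/50u + 38/25v - 17/20 ≠ 0; add g_3 = -49/100u² + 22/5uv - ⅗v² - 199/50u + 38/25v - 17/20 to the basis.

S(f_1,g_3): lcm = u²v. S = 440/49uv² - 60/49v³ - 3/10u² - 398/49uv + 152/49v² - ⅗u - 572/245v + ½.
  leading term uv²: subtract (-440/49)·f_2 from 440/49uv² - 60/49v³ - 3/10u² - 398/49uv + 152/49v² - ⅗u - 572/245v + ½ → -60/49v³ - 3/10u² + 482/49uv + 152/49v² - 2347/245u + 10428/245v - 4351/98
  leading term v³: no divisor's leading term divides it; move -60/49v³ to the remainder.
  leading term u²: subtract (30/49)·g_3 from -3/10u² + 482/49uv + 152/49v² - 2347/245u + 10428/245v - 4351/98 → 50/7uv + 170/49v² - 50/7u + 2040/49v - 2150/49
  leading term uv: no divisor's leading term divides it; move 50/7uv to the remainder.
  leading term v²: no divisor's leading term divides it; move 170/49v² to the remainder.
  leading term u: no divisor's leading term divides it; move -50/7u to the remainder.
  leading term v: no divisor's leading term divides it; move 2040/49v to the remainder.
  leading term 1: no divisor's leading term divides it; move -2150/49 to the remainder.
  remainder -60/49v³ + 50/7uv + 170/49v² - 50/7u + 2040/49v - 2150/49 ≠ 0; add g_4 = -60/49v³ + 50/7uv + 170/49v² - 50/7u + 2040/49v - 2150/49 to the basis.

The other S-polynomials (S(f_2,g_3), S(f_1,g_4), S(f_2,g_4), S(g_3,g_4)) all reduce to 0 modulo the current basis, so we have a Gröbner basis.
Inter-reduce: drop elements whose leading term is divisible by another's, tail-reduce, and make monic.
Reduced Gröbner basis: {uv² - 2uv + u - 5v + 5, v³ - 35/6uv - 17/6v² + 35/6u - 34v + 215/6, u² - 440/49uv + 60/49v² + 398/49u - 152/49v + 85/49}.

Buchberger on the second generating set:
h_1 = -4uv² + 8uv - 4u + 20v - 20, LT = uv².
h_2 = 120u²v + 4uv² - 36u² - 8uv - 68u - 92v + 80, LT = u²v.

S(h_1,h_2): lcm = u²v². S = -1/30uv³ - 17/10u²v + 1/15uv² + u² - 133/30uv + 23/30v² + 5u - ⅔v.
  leading term uv³: subtract (1/120v)·h_1 from -1/30uv³ - 17/10u²v + 1/15uv² + u² - 133/30uv + 23/30v² + 5u - ⅔v → -17/10u²v + u² - 22/5uv + ⅗v² + 5u - ½v
  leading term u²v: subtract (-17/1200)·h_2 from -17/10u²v + u² - 22/5uv + ⅗v² + 5u - ½v → 17/300uv² + 49/100u² - 677/150uv + ⅗v² + 1211/300u - 541/300v + 17/15
  leading term uv²: subtract (-17/1200)·h_1 from 17/300uv² + 49/100u² - 677/150uv + ⅗v² + 1211/300u - 541/300v + 17/15 → 49/100u² - 22/5uv + ⅗v² + 199/50u - 38/25v + 17/20
  leading term u²: no divisor's leading term divides it; move 49/100u² to the remainder.
  leading term uv: no divisor's leading term divides it; move -22/5uv to the remainder.
  leading term v²: no divisor's leading term divides it; move ⅗v² to the remainder.
  leading term u: no divisor's leading term divides it; move 199/50u to the remainder.
  leading term v: no divisor's leading term divides it; move -38/25v to the remainder.
  leading term 1: no divisor's leading term divides it; move 17/20 to the remainder.
  remainder 49/100u² - 22/5uv + ⅗v² + 199/50u - 38/25v + 17/20 ≠ 0; add k_3 = 49/100u² - 22/5uv + ⅗v² + 199/50u - 38/25v + 17/20 to the basis.

S(h_1,k_3): lcm = u²v². S = 440/49uv³ - 60/49v⁴ - 2u²v - 398/49uv² + 152/49v³ + u² - 5uv - 85/49v² + 5u.
  leading term uv³: subtract (-110/49v)·h_1 from 440/49uv³ - 60/49v⁴ - 2u²v - 398/49uv² + 152/49v³ + u² - 5uv - 85/49v² + 5u → -60/49v⁴ - 2u²v + 482/49uv² + 152/49v³ + u² - 685/49uv + 2115/49v² + 5u - 2200/49v
  leading term v⁴: no divisor's leading term divides it; move -60/49v⁴ to the remainder.
  leading term u²v: subtract (-1/60)·h_2 from -2u²v + 482/49uv² + 152/49v³ + u² - 685/49uv + 2115/49v² + 5u - 2200/49v → 7279/735uv² + 152/49v³ + ⅖u² - 10373/735uv + 2115/49v² + 58/15u - 34127/735v + 4/3
  leading term uv²: subtract (-7279/2940)·h_1 from 7279/735uv² + 152/49v³ + ⅖u² - 10373/735uv + 2115/49v² + 58/15u - 34127/735v + 4/3 → 152/49v³ + ⅖u² + 279/49uv + 2115/49v² - 1479/245u + 108/35v - 2361/49
  leading term v³: no divisor's leading term divides it; move 152/49v³ to the remainder.
  leading term u²: subtract (40/49)·k_3 from ⅖u² + 279/49uv + 2115/49v² - 1479/245u + 108/35v - 2361/49 → 65/7uv + 2091/49v² - 65/7u + 212/49v - 2395/49
  leading term uv: no divisor's leading term divides it; move 65/7uv to the remainder.
  leading term v²: no divisor's leading term divides it; move 2091/49v² to the remainder.
  leading term u: no divisor's leading term divides it; move -65/7u to the remainder.
  leading term v: no divisor's leading term divides it; move 212/49v to the remainder.
  leading term 1: no divisor's leading term divides it; move -2395/49 to the remainder.
  remainder -60/49v⁴ + 152/49v³ + 65/7uv + 2091/49v² - 65/7u + 212/49v - 2395/49 ≠ 0; add k_4 = -60/49v⁴ + 152/49v³ + 65/7uv + 2091/49v² - 65/7u + 212/49v - 2395/49 to the basis.

S(h_2,k_3): lcm = u²v. S = 13249/1470uv² - 60/49v³ - 3/10u² - 6019/735uv + 152/49v² - 17/30u - 3677/1470v + ⅔.
  leading term uv²: subtract (-13249/5880)·h_1 from 13249/1470uv² - 60/49v³ - 3/10u² - 6019/735uv + 152/49v² - 17/30u - 3677/1470v + ⅔ → -60/49v³ - 3/10u² + 482/49uv + 152/49v² - 2347/245u + 10428/245v - 4351/98
  leading term v³: no divisor's leading term divides it; move -60/49v³ to the remainder.
  leading term u²: subtract (-30/49)·k_3 from -3/10u² + 482/49uv + 152/49v² - 2347/245u + 10428/245v - 4351/98 → 50/7uv + 170/49v² - 50/7u + 2040/49v - 2150/49
  leading term uv: no divisor's leading term divides it; move 50/7uv to the remainder.
  leading term v²: no divisor's leading term divides it; move 170/49v² to the remainder.
  leading term u: no divisor's leading term divides it; move -50/7u to the remainder.
  leading term v: no divisor's leading term divides it; move 2040/49v to the remainder.
  leading term 1: no divisor's leading term divides it; move -2150/49 to the remainder.
  remainder -60/49v³ + 50/7uv + 170/49v² - 50/7u + 2040/49v - 2150/49 ≠ 0; add k_5 = -60/49v³ + 50/7uv + 170/49v² - 50/7u + 2040/49v - 2150/49 to the basis.

The other S-polynomials (S(h_1,k_4), S(h_2,k_4), S(k_3,k_4), S(h_1,k_5), S(h_2,k_5), S(k_3,k_5), S(k_4,k_5)) all reduce to 0 modulo the current basis, so we have a Gröbner basis.
Inter-reduce: drop elements whose leading term is divisible by another's, tail-reduce, and make monic.
Reduced Gröbner basis: {uv² - 2uv + u - 5v + 5, v³ - 35/6uv - 17/6v² + 35/6u - 34v + 215/6, u² - 440/49uv + 60/49v² + 398/49u - 152/49v + 85/49}.

These coincide, so the ideals are equal.

Yes, the ideals are equal.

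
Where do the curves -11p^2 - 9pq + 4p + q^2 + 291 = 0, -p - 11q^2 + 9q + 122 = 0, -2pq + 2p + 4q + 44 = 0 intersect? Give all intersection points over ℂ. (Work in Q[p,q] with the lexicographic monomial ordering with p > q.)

Compute a lex Gröbner basis by Buchberger's algorithm.
f_1 = -11p^2 - 9pq + 4p + q^2 + 291, LT = p^2.
f_2 = -p - 11q^2 + 9q + 122, LT = p.
f_3 = -2pq + 2p + 4q + 44, LT = pq.

S(f_1,f_2): lcm = p^2. S = -11pq^2 + 108/11pq + 1338/11p - 1/11q^2 - 291/11.
  reduce S modulo (f_1, f_2, f_3):
  remainder 121q^4 - 207q^3 - 28509/11q^2 + 25218/11q + 162945/11 ≠ 0; add h_4 = 121q^4 - 207q^3 - 28509/11q^2 + 25218/11q + 162945/11 to the basis.

S(f_1,f_3): lcm = p^2q. S = p^2 + 9/11pq^2 + 18/11pq + 22p - 1/11q^3 - 291/11q.
  reduce S modulo (f_1, f_2, f_3, h_4):
  remainder -2072/121q^3 - 441227/1331q^2 + 592503/1331q + 5133168/1331 ≠ 0; add h_5 = -2072/121q^3 - 441227/1331q^2 + 592503/1331q + 5133168/1331 to the basis.

S(f_2,f_3): lcm = pq. S = p + 11q^3 - 9q^2 - 120q + 22.
  reduce S modulo (f_1, f_2, f_3, h_4, h_5):
  remainder -482667/2072q^2 + 362511/2072q + 678942/259 ≠ 0; add h_6 = -482667/2072q^2 + 362511/2072q + 678942/259 to the basis.

S(f_3,h_4): lcm = pq^4. S = 86/121pq^3 + 28509/1331pq^2 - 25218/1331pq - 162945/1331p - 2q^4 - 22q^3.
  reduce S modulo (f_1, f_2, f_3, h_4, h_5, h_6):
  remainder -410400627147/2355575849q - 1231201881441/2355575849 ≠ 0; add h_7 = -410400627147/2355575849q - 1231201881441/2355575849 to the basis.

The other S-polynomials (S(f_1,h_4), S(f_2,h_4), S(f_1,h_5), S(f_2,h_5), S(f_3,h_5), S(h_4,h_5), S(f_1,h_6), S(f_2,h_6), S(f_3,h_6), S(h_4,h_6), S(h_5,h_6), S(f_1,h_7), S(f_2,h_7), S(f_3,h_7), S(h_4,h_7), S(h_5,h_7), S(h_6,h_7)) all reduce to 0 modulo the current basis, so we have a Gröbner basis.
Inter-reduce: drop elements whose leading term is divisible by another's, tail-reduce, and make monic.
Reduced Gröbner basis: {p + 4, q + 3}.

The lex basis is triangular: the last element involves only q. Solving q + 3 = 0 gives q ∈ {-3}; substituting each value into the earlier elements determines the remaining variables.
  q = -3: the earlier basis element becomes p + 4 = 0, giving p = -4 — point (-4, -3).
A lex Gröbner basis triangularizes the system, enabling back-substitution.

{(-4, -3)}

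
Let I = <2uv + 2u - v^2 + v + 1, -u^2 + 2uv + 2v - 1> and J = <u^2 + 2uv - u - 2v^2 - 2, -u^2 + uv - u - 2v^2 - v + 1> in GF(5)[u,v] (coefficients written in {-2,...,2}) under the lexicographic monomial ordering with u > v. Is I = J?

Yes, the ideals are equal.

Two ideals are equal iff their reduced Gröbner bases coincide (the reduced basis is unique for a fixed ordering).
Buchberger on the first generating set:
f_1 = 2uv + 2u - v^2 + v + 1, LT = uv.
f_2 = -u^2 + 2uv + 2v - 1, LT = u^2.

S(f_1,f_2): lcm = u^2v. S = u^2 - uv^2 - 2uv - 2u + 2v^2 - v.
  leading term u^2: subtract (-1)·f_2 from u^2 - uv^2 - 2uv - 2u + 2v^2 - v → -uv^2 - 2u + 2v^2 + v - 1
  leading term uv^2: subtract (2v)·f_1 from -uv^2 - 2u + 2v^2 + v - 1 → uv - 2u + 2v^3 - v - 1
  leading term uv: subtract (-2)·f_1 from uv - 2u + 2v^3 - v - 1 → 2u + 2v^3 - 2v^2 + v + 1
  leading term u: no divisor's leading term divides it; move 2u to the remainder.
  leading term v^3: no divisor's leading term divides it; move 2v^3 to the remainder.
  leading term v^2: no divisor's leading term divides it; move -2v^2 to the remainder.
  leading term v: no divisor's leading term divides it; move v to the remainder.
  leading term 1: no divisor's leading term divides it; move 1 to the remainder.
  remainder 2u + 2v^3 - 2v^2 + v + 1 ≠ 0; add g_3 = 2u + 2v^3 - 2v^2 + v + 1 to the basis.

S(f_1,g_3): lcm = uv. S = u - v^4 + v^3 - v^2 - 2.
  leading term u: subtract (-2)·g_3 from u - v^4 + v^3 - v^2 - 2 → -v^4 + 2v
  leading term v^4: no divisor's leading term divides it; move -v^4 to the remainder.
  leading term v: no divisor's leading term divides it; move 2v to the remainder.
  remainder -v^4 + 2v ≠ 0; add g_4 = -v^4 + 2v to the basis.

The other S-polynomials (S(f_2,g_3), S(f_1,g_4), S(f_2,g_4), S(g_3,g_4)) all reduce to 0 modulo the current basis, so we have a Gröbner basis.
Inter-reduce: drop elements whose leading term is divisible by another's, tail-reduce, and make monic.
Reduced Gröbner basis: {u + v^3 - v^2 - 2v - 2, v^4 - 2v}.

Buchberger on the second generating set:
h_1 = u^2 + 2uv - u - 2v^2 - 2, LT = u^2.
h_2 = -u^2 + uv - u - 2v^2 - v + 1, LT = u^2.

S(h_1,h_2): lcm = u^2. S = -2uv - 2u + v^2 - v - 1.
  leading term uv: no divisor's leading term divides it; move -2uv to the remainder.
  leading term u: no divisor's leading term divides it; move -2u to the remainder.
  leading term v^2: no divisor's leading term divides it; move v^2 to the remainder.
  leading term v: no divisor's leading term divides it; move -v to the remainder.
  leading term 1: no divisor's leading term divides it; move -1 to the remainder.
  remainder -2uv - 2u + v^2 - v - 1 ≠ 0; add k_3 = -2uv - 2u + v^2 - v - 1 to the basis.

S(h_1,k_3): lcm = u^2v. S = -u^2 + uv + 2u - 2v^3 - 2v.
  leading term u^2: subtract (-1)·h_1 from -u^2 + uv + 2u - 2v^3 - 2v → -2uv + u - 2v^3 - 2v^2 - 2v - 2
  leading term uv: subtract (1)·k_3 from -2uv + u - 2v^3 - 2v^2 - 2v - 2 → -2u - 2v^3 + 2v^2 - v - 1
  leading term u: no divisor's leading term divides it; move -2u to the remainder.
  leading term v^3: no divisor's leading term divides it; move -2v^3 to the remainder.
  leading term v^2: no divisor's leading term divides it; move 2v^2 to the remainder.
  leading term v: no divisor's leading term divides it; move -v to the remainder.
  leading term 1: no divisor's leading term divides it; move -1 to the remainder.
  remainder -2u - 2v^3 + 2v^2 - v - 1 ≠ 0; add k_4 = -2u - 2v^3 + 2v^2 - v - 1 to the basis.

S(h_1,k_4): lcm = u^2. S = -uv^3 + uv^2 - uv + u - 2v^2 - 2.
  leading term uv^3: subtract (-2v^2)·k_3 from -uv^3 + uv^2 - uv + u - 2v^2 - 2 → 2uv^2 - uv + u + 2v^4 - 2v^3 + v^2 - 2
  leading term uv^2: subtract (-v)·k_3 from 2uv^2 - uv + u + 2v^4 - 2v^3 + v^2 - 2 → 2uv + u + 2v^4 - v^3 - v - 2
  leading term uv: subtract (-1)·k_3 from 2uv + u + 2v^4 - v^3 - v - 2 → -u + 2v^4 - v^3 + v^2 - 2v + 2
  leading term u: subtract (-2)·k_4 from -u + 2v^4 - v^3 + v^2 - 2v + 2 → 2v^4 + v
  leading term v^4: no divisor's leading term divides it; move 2v^4 to the remainder.
  leading term v: no divisor's leading term divides it; move v to the remainder.
  remainder 2v^4 + v ≠ 0; add k_5 = 2v^4 + v to the basis.

The other S-polynomials (S(h_2,k_3), S(h_2,k_4), S(k_3,k_4), S(h_1,k_5), S(h_2,k_5), S(k_3,k_5), S(k_4,k_5)) all reduce to 0 modulo the current basis, so we have a Gröbner basis.
Inter-reduce: drop elements whose leading term is divisible by another's, tail-reduce, and make monic.
Reduced Gröbner basis: {u + v^3 - v^2 - 2v - 2, v^4 - 2v}.

These coincide, so the ideals are equal.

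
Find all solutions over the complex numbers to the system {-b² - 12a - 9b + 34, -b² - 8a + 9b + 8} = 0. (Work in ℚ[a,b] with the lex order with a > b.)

Compute a lex Gröbner basis by Buchberger's algorithm.
f_1 = -12a - b² - 9b + 34, LT = a.
f_2 = -8a - b² + 9b + 8, LT = a.

S(f_1,f_2): lcm = a. S = -1/24b² + 15/8b - 11/6.
  leading term b²: no divisor's leading term divides it; move -1/24b² to the remainder.
  leading term b: no divisor's leading term divides it; move 15/8b to the remainder.
  leading term 1: no divisor's leading term divides it; move -11/6 to the remainder.
  remainder -1/24b² + 15/8b - 11/6 ≠ 0; add h_3 = -1/24b² + 15/8b - 11/6 to the basis.

S(f_1,h_3): leading monomials are coprime, so the S-polynomial reduces to 0 (Buchberger's first criterion).
S(f_2,h_3): leading monomials are coprime, so the S-polynomial reduces to 0 (Buchberger's first criterion).
Every S-polynomial of the final basis reduces to 0, so we have a Gröbner basis.
Inter-reduce: drop elements whose leading term is divisible by another's, tail-reduce, and make monic.
Reduced Gröbner basis: {a + 9/2b - 13/2, b² - 45b + 44}.

From the last basis element, b² - 45b + 44 = 0, so b takes values in {1, 44}. Each choice, substituted upward through the basis, yields the corresponding point(s) of the solution set.
  b = 1: the earlier basis element becomes a - 2 = 0, giving a = 2 — point (2, 1).
  b = 44: the earlier basis element becomes a + 383/2 = 0, giving a = -383/2 — point (-383/2, 44).

{(2, 1), (-383/2, 44)}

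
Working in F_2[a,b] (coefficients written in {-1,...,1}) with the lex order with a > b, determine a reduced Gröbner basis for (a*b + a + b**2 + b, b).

f_1 = a*b + a + b**2 + b, LT = a*b.
f_2 = b, LT = b.

S(f_1,f_2): lcm = a*b. S = a + b**2 + b.
  reduce S modulo (f_1, f_2):
  remainder a ≠ 0; add g_3 = a to the basis.

The other S-polynomials (S(f_1,g_3), S(f_2,g_3)) all reduce to 0 modulo the current basis, so we have a Gröbner basis.
Inter-reduce: drop elements whose leading term is divisible by another's, tail-reduce, and make monic.

G = {a, b}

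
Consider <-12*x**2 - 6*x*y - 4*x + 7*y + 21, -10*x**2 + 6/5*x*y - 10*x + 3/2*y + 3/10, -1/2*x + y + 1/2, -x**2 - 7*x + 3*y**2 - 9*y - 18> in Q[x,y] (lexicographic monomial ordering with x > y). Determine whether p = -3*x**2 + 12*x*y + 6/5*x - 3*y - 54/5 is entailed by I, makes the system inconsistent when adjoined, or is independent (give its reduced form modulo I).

-3*x**2 + 12*x*y + 6/5*x - 3*y - 54/5 lies in I (it reduces to 0).

First compute the reduced Gröbner basis of I by Buchberger's algorithm.
f_1 = -12*x**2 - 6*x*y - 4*x + 7*y + 21, LT = x**2.
f_2 = -10*x**2 + 6/5*x*y - 10*x + 3/2*y + 3/10, LT = x**2.
f_3 = -1/2*x + y + 1/2, LT = x.
f_4 = -x**2 - 7*x + 3*y**2 - 9*y - 18, LT = x**2.

S(f_1,f_2): lcm = x**2. S = 31/50*x*y - 2/3*x - 13/30*y - 43/25.
  leading term x*y: subtract (-31/25*y)·f_3 from 31/50*x*y - 2/3*x - 13/30*y - 43/25 → -2/3*x + 31/25*y**2 + 14/75*y - 43/25
  leading term x: subtract (4/3)·f_3 from -2/3*x + 31/25*y**2 + 14/75*y - 43/25 → 31/25*y**2 - 86/75*y - 179/75
  leading term y**2: no divisor's leading term divides it; move 31/25*y**2 to the remainder.
  leading term y: no divisor's leading term divides it; move -86/75*y to the remainder.
  leading term 1: no divisor's leading term divides it; move -179/75 to the remainder.
  remainder 31/25*y**2 - 86/75*y - 179/75 ≠ 0; add h_5 = 31/25*y**2 - 86/75*y - 179/75 to the basis.

S(f_1,f_3): lcm = x**2. S = 5/2*x*y + 4/3*x - 7/12*y - 7/4.
  leading term x*y: subtract (-5*y)·f_3 from 5/2*x*y + 4/3*x - 7/12*y - 7/4 → 4/3*x + 5*y**2 + 23/12*y - 7/4
  leading term x: subtract (-8/3)·f_3 from 4/3*x + 5*y**2 + 23/12*y - 7/4 → 5*y**2 + 55/12*y - 5/12
  leading term y**2: subtract (125/31)·h_5 from 5*y**2 + 55/12*y - 5/12 → 3425/372*y + 3425/372
  leading term y: no divisor's leading term divides it; move 3425/372*y to the remainder.
  leading term 1: no divisor's leading term divides it; move 3425/372 to the remainder.
  remainder 3425/372*y + 3425/372 ≠ 0; add h_6 = 3425/372*y + 3425/372 to the basis.

S(f_1,f_4): lcm = x**2. S = 1/2*x*y - 20/3*x + 3*y**2 - 115/12*y - 79/4.
  leading term x*y: subtract (-y)·f_3 from 1/2*x*y - 20/3*x + 3*y**2 - 115/12*y - 79/4 → -20/3*x + 4*y**2 - 109/12*y - 79/4
  leading term x: subtract (40/3)·f_3 from -20/3*x + 4*y**2 - 109/12*y - 79/4 → 4*y**2 - 269/12*y - 317/12
  leading term y**2: subtract (100/31)·h_5 from 4*y**2 - 269/12*y - 317/12 → -2321/124*y - 2321/124
  leading term y: subtract (-6963/3425)·h_6 from -2321/124*y - 2321/124 → 0
  remainder 0.

S(f_2,f_3): lcm = x**2. S = 47/25*x*y + 2*x - 3/20*y - 3/100.
  leading term x*y: subtract (-94/25*y)·f_3 from 47/25*x*y + 2*x - 3/20*y - 3/100 → 2*x + 94/25*y**2 + 173/100*y - 3/100
  leading term x: subtract (-4)·f_3 from 2*x + 94/25*y**2 + 173/100*y - 3/100 → 94/25*y**2 + 573/100*y + 197/100
  leading term y**2: subtract (94/31)·h_5 from 94/25*y**2 + 573/100*y + 197/100 → 3425/372*y + 3425/372
  leading term y: subtract (1)·h_6 from 3425/372*y + 3425/372 → 0
  remainder 0.

S(f_2,f_4): lcm = x**2. S = -3/25*x*y - 6*x + 3*y**2 - 183/20*y - 1803/100.
  leading term x*y: subtract (6/25*y)·f_3 from -3/25*x*y - 6*x + 3*y**2 - 183/20*y - 1803/100 → -6*x + 69/25*y**2 - 927/100*y - 1803/100
  leading term x: subtract (12)·f_3 from -6*x + 69/25*y**2 - 927/100*y - 1803/100 → 69/25*y**2 - 2127/100*y - 2403/100
  leading term y**2: subtract (69/31)·h_5 from 69/25*y**2 - 2127/100*y - 2403/100 → -2321/124*y - 2321/124
  leading term y: subtract (-6963/3425)·h_6 from -2321/124*y - 2321/124 → 0
  remainder 0.

S(f_3,f_4): lcm = x**2. S = -2*x*y - 8*x + 3*y**2 - 9*y - 18.
  leading term x*y: subtract (4*y)·f_3 from -2*x*y - 8*x + 3*y**2 - 9*y - 18 → -8*x - y**2 - 11*y - 18
  leading term x: subtract (16)·f_3 from -8*x - y**2 - 11*y - 18 → -y**2 - 27*y - 26
  leading term y**2: subtract (-25/31)·h_5 from -y**2 - 27*y - 26 → -2597/93*y - 2597/93
  leading term y: subtract (-10388/3425)·h_6 from -2597/93*y - 2597/93 → 0
  remainder 0.

S(f_1,h_5): leading monomials are coprime, so the S-polynomial reduces to 0 (Buchberger's first criterion).
S(f_2,h_5): leading monomials are coprime, so the S-polynomial reduces to 0 (Buchberger's first criterion).
S(f_3,h_5): leading monomials are coprime, so the S-polynomial reduces to 0 (Buchberger's first criterion).
S(f_4,h_5): leading monomials are coprime, so the S-polynomial reduces to 0 (Buchberger's first criterion).
S(f_1,h_6): leading monomials are coprime, so the S-polynomial reduces to 0 (Buchberger's first criterion).
S(f_2,h_6): leading monomials are coprime, so the S-polynomial reduces to 0 (Buchberger's first criterion).
S(f_3,h_6): leading monomials are coprime, so the S-polynomial reduces to 0 (Buchberger's first criterion).
S(f_4,h_6): leading monomials are coprime, so the S-polynomial reduces to 0 (Buchberger's first criterion).
S(h_5,h_6): lcm = y**2. S = -179/93*y - 179/93.
  leading term y: subtract (-716/3425)·h_6 from -179/93*y - 179/93 → 0
  remainder 0.

Every S-polynomial of the final basis reduces to 0, so we have a Gröbner basis.
Inter-reduce: drop elements whose leading term is divisible by another's, tail-reduce, and make monic.
Reduced Gröbner basis: {x + 1, y + 1}.
Label its elements g_1 = x + 1, g_2 = y + 1.

Reduce p = -3*x**2 + 12*x*y + 6/5*x - 3*y - 54/5 modulo G:
  leading term x**2: subtract (-3*x)·g_1 from -3*x**2 + 12*x*y + 6/5*x - 3*y - 54/5 → 12*x*y + 21/5*x - 3*y - 54/5
  leading term x*y: subtract (12*y)·g_1 from 12*x*y + 21/5*x - 3*y - 54/5 → 21/5*x - 15*y - 54/5
  leading term x: subtract (21/5)·g_1 from 21/5*x - 15*y - 54/5 → -15*y - 15
  leading term y: subtract (-15)·g_2 from -15*y - 15 → 0
  normal form = 0.
Since the normal form is 0, p ∈ I.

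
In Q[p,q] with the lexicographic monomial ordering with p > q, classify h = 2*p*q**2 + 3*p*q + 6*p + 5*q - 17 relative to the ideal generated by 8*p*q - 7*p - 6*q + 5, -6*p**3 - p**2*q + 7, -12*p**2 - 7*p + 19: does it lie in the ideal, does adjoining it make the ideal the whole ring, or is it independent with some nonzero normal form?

Adjoining 2*p*q**2 + 3*p*q + 6*p + 5*q - 17 makes the ideal the whole ring: the system is inconsistent.

First compute the reduced Gröbner basis of I by Buchberger's algorithm.
f_1 = 8*p*q - 7*p - 6*q + 5, LT = p*q.
f_2 = -6*p**3 - p**2*q + 7, LT = p**3.
f_3 = -12*p**2 - 7*p + 19, LT = p**2.

S(f_1,f_2): lcm = p**3*q. S = -7/8*p**3 - 1/6*p**2*q**2 - 3/4*p**2*q + 5/8*p**2 + 7/6*q.
  leading term p**3: subtract (7/48)·f_2 from -7/8*p**3 - 1/6*p**2*q**2 - 3/4*p**2*q + 5/8*p**2 + 7/6*q → -1/6*p**2*q**2 - 29/48*p**2*q + 5/8*p**2 + 7/6*q - 49/48
  leading term p**2*q**2: subtract (-1/48*p*q)·f_1 from -1/6*p**2*q**2 - 29/48*p**2*q + 5/8*p**2 + 7/6*q - 49/48 → -3/4*p**2*q + 5/8*p**2 - 1/8*p*q**2 + 5/48*p*q + 7/6*q - 49/48
  leading term p**2*q: subtract (-3/32*p)·f_1 from -3/4*p**2*q + 5/8*p**2 - 1/8*p*q**2 + 5/48*p*q + 7/6*q - 49/48 → -1/32*p**2 - 1/8*p*q**2 - 11/24*p*q + 15/32*p + 7/6*q - 49/48
  leading term p**2: subtract (1/384)·f_3 from -1/32*p**2 - 1/8*p*q**2 - 11/24*p*q + 15/32*p + 7/6*q - 49/48 → -1/8*p*q**2 - 11/24*p*q + 187/384*p + 7/6*q - 137/128
  leading term p*q**2: subtract (-1/64*q)·f_1 from -1/8*p*q**2 - 11/24*p*q + 187/384*p + 7/6*q - 137/128 → -109/192*p*q + 187/384*p - 3/32*q**2 + 239/192*q - 137/128
  leading term p*q: subtract (-109/1536)·f_1 from -109/192*p*q + 187/384*p - 3/32*q**2 + 239/192*q - 137/128 → -5/512*p - 3/32*q**2 + 629/768*q - 1099/1536
  leading term p: no divisor's leading term divides it; move -5/512*p to the remainder.
  leading term q**2: no divisor's leading term divides it; move -3/32*q**2 to the remainder.
  leading term q: no divisor's leading term divides it; move 629/768*q to the remainder.
  leading term 1: no divisor's leading term divides it; move -1099/1536 to the remainder.
  remainder -5/512*p - 3/32*q**2 + 629/768*q - 1099/1536 ≠ 0; add k_4 = -5/512*p - 3/32*q**2 + 629/768*q - 1099/1536 to the basis.

S(f_1,f_3): lcm = p**2*q. S = -7/8*p**2 - 4/3*p*q + 5/8*p + 19/12*q.
  leading term p**2: subtract (7/96)·f_3 from -7/8*p**2 - 4/3*p*q + 5/8*p + 19/12*q → -4/3*p*q + 109/96*p + 19/12*q - 133/96
  leading term p*q: subtract (-1/6)·f_1 from -4/3*p*q + 109/96*p + 19/12*q - 133/96 → -1/32*p + 7/12*q - 53/96
  leading term p: subtract (16/5)·k_4 from -1/32*p + 7/12*q - 53/96 → 3/10*q**2 - 163/80*q + 139/80
  leading term q**2: no divisor's leading term divides it; move 3/10*q**2 to the remainder.
  leading term q: no divisor's leading term divides it; move -163/80*q to the remainder.
  leading term 1: no divisor's leading term divides it; move 139/80 to the remainder.
  remainder 3/10*q**2 - 163/80*q + 139/80 ≠ 0; add k_5 = 3/10*q**2 - 163/80*q + 139/80 to the basis.

S(f_2,f_3): lcm = p**3. S = 1/6*p**2*q - 7/12*p**2 + 19/12*p - 7/6.
  leading term p**2*q: subtract (1/48*p)·f_1 from 1/6*p**2*q - 7/12*p**2 + 19/12*p - 7/6 → -7/16*p**2 + 1/8*p*q + 71/48*p - 7/6
  leading term p**2: subtract (7/192)·f_3 from -7/16*p**2 + 1/8*p*q + 71/48*p - 7/6 → 1/8*p*q + 111/64*p - 119/64
  leading term p*q: subtract (1/64)·f_1 from 1/8*p*q + 111/64*p - 119/64 → 59/32*p + 3/32*q - 31/16
  leading term p: subtract (-944/5)·k_4 from 59/32*p + 3/32*q - 31/16 → -177/10*q**2 + 74267/480*q - 65771/480
  leading term q**2: subtract (-59)·k_5 from -177/10*q**2 + 74267/480*q - 65771/480 → 3313/96*q - 3313/96
  leading term q: no divisor's leading term divides it; move 3313/96*q to the remainder.
  leading term 1: no divisor's leading term divides it; move -3313/96 to the remainder.
  remainder 3313/96*q - 3313/96 ≠ 0; add k_6 = 3313/96*q - 3313/96 to the basis.

The other S-polynomials (S(f_1,k_4), S(f_2,k_4), S(f_3,k_4), S(f_1,k_5), S(f_2,k_5), S(f_3,k_5), S(k_4,k_5), S(f_1,k_6), S(f_2,k_6), S(f_3,k_6), S(k_4,k_6), S(k_5,k_6)) all reduce to 0 modulo the current basis, so we have a Gröbner basis.
Inter-reduce: drop elements whose leading term is divisible by another's, tail-reduce, and make monic.
Reduced Gröbner basis: {p - 1, q - 1}.
Label its elements g_1 = p - 1, g_2 = q - 1.

Reduce h = 2*p*q**2 + 3*p*q + 6*p + 5*q - 17 modulo G:
  leading term p*q**2: subtract (2*q**2)·g_1 from 2*p*q**2 + 3*p*q + 6*p + 5*q - 17 → 3*p*q + 6*p + 2*q**2 + 5*q - 17
  leading term p*q: subtract (3*q)·g_1 from 3*p*q + 6*p + 2*q**2 + 5*q - 17 → 6*p + 2*q**2 + 8*q - 17
  leading term p: subtract (6)·g_1 from 6*p + 2*q**2 + 8*q - 17 → 2*q**2 + 8*q - 11
  leading term q**2: subtract (2*q)·g_2 from 2*q**2 + 8*q - 11 → 10*q - 11
  leading term q: subtract (10)·g_2 from 10*q - 11 → -1
  leading term 1: no divisor's leading term divides it; move -1 to the remainder.
  normal form = -1.
The normal form is nonzero, so h ∉ I. Since h minus its normal form lies in I, I + (h) = I + (r) where r = -1; decide whether this ideal is the whole ring.
Here r = -1 is a nonzero constant, hence a unit: 1 ∈ I + (h), the Gröbner basis of I + (h) is {1}, and the enlarged system has no common solution — adjoining h is inconsistent.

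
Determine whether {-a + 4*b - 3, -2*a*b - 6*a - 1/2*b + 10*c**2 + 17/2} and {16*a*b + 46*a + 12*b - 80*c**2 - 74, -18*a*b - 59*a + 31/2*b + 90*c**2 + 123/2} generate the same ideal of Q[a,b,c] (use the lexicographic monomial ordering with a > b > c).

Since reduced Gröbner bases are canonical representatives of ideals under a given ordering, it suffices to compute and compare them.
Buchberger on the first generating set:
f_1 = -a + 4*b - 3, LT = a.
f_2 = -2*a*b - 6*a - 1/2*b + 10*c**2 + 17/2, LT = a*b.

S(f_1,f_2): lcm = a*b. S = -3*a - 4*b**2 + 11/4*b + 5*c**2 + 17/4.
  leading term a: subtract (3)·f_1 from -3*a - 4*b**2 + 11/4*b + 5*c**2 + 17/4 → -4*b**2 - 37/4*b + 5*c**2 + 53/4
  leading term b**2: no divisor's leading term divides it; move -4*b**2 to the remainder.
  leading term b: no divisor's leading term divides it; move -37/4*b to the remainder.
  leading term c**2: no divisor's leading term divides it; move 5*c**2 to the remainder.
  leading term 1: no divisor's leading term divides it; move 53/4 to the remainder.
  remainder -4*b**2 - 37/4*b + 5*c**2 + 53/4 ≠ 0; add g_3 = -4*b**2 - 37/4*b + 5*c**2 + 53/4 to the basis.

The other S-polynomials (S(f_1,g_3), S(f_2,g_3)) all reduce to 0 modulo the current basis, so we have a Gröbner basis.
Inter-reduce: drop elements whose leading term is divisible by another's, tail-reduce, and make monic.
Reduced Gröbner basis: {a - 4*b + 3, b**2 + 37/16*b - 5/4*c**2 - 53/16}.

Buchberger on the second generating set:
h_1 = 16*a*b + 46*a + 12*b - 80*c**2 - 74, LT = a*b.
h_2 = -18*a*b - 59*a + 31/2*b + 90*c**2 + 123/2, LT = a*b.

S(h_1,h_2): lcm = a*b. S = -29/72*a + 29/18*b - 29/24.
  leading term a: no divisor's leading term divides it; move -29/72*a to the remainder.
  leading term b: no divisor's leading term divides it; move 29/18*b to the remainder.
  leading term 1: no divisor's leading term divides it; move -29/24 to the remainder.
  remainder -29/72*a + 29/18*b - 29/24 ≠ 0; add k_3 = -29/72*a + 29/18*b - 29/24 to the basis.

S(h_1,k_3): lcm = a*b. S = 23/8*a + 4*b**2 - 9/4*b - 5*c**2 - 37/8.
  leading term a: subtract (-207/29)·k_3 from 23/8*a + 4*b**2 - 9/4*b - 5*c**2 - 37/8 → 4*b**2 + 37/4*b - 5*c**2 - 53/4
  leading term b**2: no divisor's leading term divides it; move 4*b**2 to the remainder.
  leading term b: no divisor's leading term divides it; move 37/4*b to the remainder.
  leading term c**2: no divisor's leading term divides it; move -5*c**2 to the remainder.
  leading term 1: no divisor's leading term divides it; move -53/4 to the remainder.
  remainder 4*b**2 + 37/4*b - 5*c**2 - 53/4 ≠ 0; add k_4 = 4*b**2 + 37/4*b - 5*c**2 - 53/4 to the basis.

The other S-polynomials (S(h_2,k_3), S(h_1,k_4), S(h_2,k_4), S(k_3,k_4)) all reduce to 0 modulo the current basis, so we have a Gröbner basis.
Inter-reduce: drop elements whose leading term is divisible by another's, tail-reduce, and make monic.
Reduced Gröbner basis: {a - 4*b + 3, b**2 + 37/16*b - 5/4*c**2 - 53/16}.

These coincide, so the ideals are equal.

Yes, the ideals are equal.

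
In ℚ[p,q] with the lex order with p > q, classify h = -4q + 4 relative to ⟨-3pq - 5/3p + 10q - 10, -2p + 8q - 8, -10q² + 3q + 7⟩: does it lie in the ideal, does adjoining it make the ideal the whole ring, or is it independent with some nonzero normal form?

-4q + 4 lies in I (it reduces to 0).

First compute the reduced Gröbner basis of I by Buchberger's algorithm.
f_1 = -3pq - 5/3p + 10q - 10, LT = pq.
f_2 = -2p + 8q - 8, LT = p.
f_3 = -10q² + 3q + 7, LT = q².

S(f_1,f_2): lcm = pq. S = 5/9p + 4q² - 22/3q + 10/3.
  leading term p: subtract (-5/18)·f_2 from 5/9p + 4q² - 22/3q + 10/3 → 4q² - 46/9q + 10/9
  leading term q²: subtract (-⅖)·f_3 from 4q² - 46/9q + 10/9 → -176/45q + 176/45
  leading term q: no divisor's leading term divides it; move -176/45q to the remainder.
  leading term 1: no divisor's leading term divides it; move 176/45 to the remainder.
  remainder -176/45q + 176/45 ≠ 0; add k_4 = -176/45q + 176/45 to the basis.

The other S-polynomials (S(f_1,f_3), S(f_2,f_3), S(f_1,k_4), S(f_2,k_4), S(f_3,k_4)) all reduce to 0 modulo the current basis, so we have a Gröbner basis.
Inter-reduce: drop elements whose leading term is divisible by another's, tail-reduce, and make monic.
Reduced Gröbner basis: {p, q - 1}.
Label its elements g_1 = p, g_2 = q - 1.

Reduce h = -4q + 4 modulo G:
  leading term q: subtract (-4)·g_2 from -4q + 4 → 0
  normal form = 0.
Since the normal form is 0, h ∈ I.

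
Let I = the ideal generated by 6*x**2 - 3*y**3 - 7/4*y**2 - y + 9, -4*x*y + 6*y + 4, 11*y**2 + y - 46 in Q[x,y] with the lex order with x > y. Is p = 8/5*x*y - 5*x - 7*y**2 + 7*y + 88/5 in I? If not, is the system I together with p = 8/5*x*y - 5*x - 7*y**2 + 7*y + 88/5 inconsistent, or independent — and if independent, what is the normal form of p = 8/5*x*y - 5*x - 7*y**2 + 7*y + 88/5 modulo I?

First compute the reduced Gröbner basis of I by Buchberger's algorithm.
f_1 = 6*x**2 - 3*y**3 - 7/4*y**2 - y + 9, LT = x**2.
f_2 = -4*x*y + 6*y + 4, LT = x*y.
f_3 = 11*y**2 + y - 46, LT = y**2.

S(f_1,f_2): lcm = x**2*y. S = 3/2*x*y + x - 1/2*y**4 - 7/24*y**3 - 1/6*y**2 + 3/2*y.
  reduce S modulo (f_1, f_2, f_3):
  remainder x + 93391/31944*y - 125335/15972 ≠ 0; add h_4 = x + 93391/31944*y - 125335/15972 to the basis.

S(f_2,f_3): lcm = x*y**2. S = -1/11*x*y + 46/11*x - 3/2*y**2 - y.
  reduce S modulo (f_1, f_2, f_3, h_4):
  remainder -2323685/175692*y + 2323685/87846 ≠ 0; add h_5 = -2323685/175692*y + 2323685/87846 to the basis.

The other S-polynomials (S(f_1,f_3), S(f_1,h_4), S(f_2,h_4), S(f_3,h_4), S(f_1,h_5), S(f_2,h_5), S(f_3,h_5), S(h_4,h_5)) all reduce to 0 modulo the current basis, so we have a Gröbner basis.
Inter-reduce: drop elements whose leading term is divisible by another's, tail-reduce, and make monic.
Reduced Gröbner basis: {x - 2, y - 2}.
Label its elements g_1 = x - 2, g_2 = y - 2.

Reduce p = 8/5*x*y - 5*x - 7*y**2 + 7*y + 88/5 modulo G:
  leading term x*y: subtract (8/5*y)·g_1 from 8/5*x*y - 5*x - 7*y**2 + 7*y + 88/5 → -5*x - 7*y**2 + 51/5*y + 88/5
  leading term x: subtract (-5)·g_1 from -5*x - 7*y**2 + 51/5*y + 88/5 → -7*y**2 + 51/5*y + 38/5
  leading term y**2: subtract (-7*y)·g_2 from -7*y**2 + 51/5*y + 38/5 → -19/5*y + 38/5
  leading term y: subtract (-19/5)·g_2 from -19/5*y + 38/5 → 0
  normal form = 0.
Since the normal form is 0, p ∈ I.

The remainder on division by a Gröbner basis is unique — it is the normal form.

8/5*x*y - 5*x - 7*y**2 + 7*y + 88/5 lies in I (it reduces to 0).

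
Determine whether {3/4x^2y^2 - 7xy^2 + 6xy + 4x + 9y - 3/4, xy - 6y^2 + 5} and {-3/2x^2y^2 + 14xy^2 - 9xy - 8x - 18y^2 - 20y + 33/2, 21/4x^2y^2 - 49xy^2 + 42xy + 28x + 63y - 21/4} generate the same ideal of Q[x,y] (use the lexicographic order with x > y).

Two ideals are equal iff their reduced Gröbner bases coincide (the reduced basis is unique for a fixed ordering).
Buchberger on the first generating set:
f_1 = 3/4x^2y^2 - 7xy^2 + 6xy + 4x + 9y - 3/4, LT = x^2y^2.
f_2 = xy - 6y^2 + 5, LT = xy.

S(f_1,f_2): lcm = x^2y^2. S = 6xy^3 - 28/3xy^2 + 3xy + 16/3x + 12y - 1.
  reduce S modulo (f_1, f_2):
  remainder 16/3x + 36y^4 - 56y^3 - 12y^2 + 176/3y - 16 ≠ 0; add g_3 = 16/3x + 36y^4 - 56y^3 - 12y^2 + 176/3y - 16 to the basis.

S(f_1,g_3): lcm = x^2y^2. S = -27/4xy^6 + 21/2xy^5 + 9/4xy^4 - 11xy^3 - 19/3xy^2 + 8xy + 16/3x + 12y - 1.
  reduce S modulo (f_1, f_2, g_3):
  remainder -81/2y^7 + 63y^6 + 189/4y^5 - 309/2y^4 + 27/4y^3 + 115y^2 - 15y - 25 ≠ 0; add g_4 = -81/2y^7 + 63y^6 + 189/4y^5 - 309/2y^4 + 27/4y^3 + 115y^2 - 15y - 25 to the basis.

S(f_2,g_3): lcm = xy. S = -27/4y^5 + 21/2y^4 + 9/4y^3 - 17y^2 + 3y + 5.
  reduce S modulo (f_1, f_2, g_3, g_4):
  remainder -27/4y^5 + 21/2y^4 + 9/4y^3 - 17y^2 + 3y + 5 ≠ 0; add g_5 = -27/4y^5 + 21/2y^4 + 9/4y^3 - 17y^2 + 3y + 5 to the basis.

The other S-polynomials (S(f_1,g_4), S(f_2,g_4), S(g_3,g_4), S(f_1,g_5), S(f_2,g_5), S(g_3,g_5), S(g_4,g_5)) all reduce to 0 modulo the current basis, so we have a Gröbner basis.
Inter-reduce: drop elements whose leading term is divisible by another's, tail-reduce, and make monic.
Reduced Gröbner basis: {x + 27/4y^4 - 21/2y^3 - 9/4y^2 + 11y - 3, y^5 - 14/9y^4 - 1/3y^3 + 68/27y^2 - 4/9y - 20/27}.

Buchberger on the second generating set:
h_1 = -3/2x^2y^2 + 14xy^2 - 9xy - 8x - 18y^2 - 20y + 33/2, LT = x^2y^2.
h_2 = 21/4x^2y^2 - 49xy^2 + 42xy + 28x + 63y - 21/4, LT = x^2y^2.

S(h_1,h_2): lcm = x^2y^2. S = -2xy + 12y^2 + 4/3y - 10.
  reduce S modulo (h_1, h_2):
  remainder -2xy + 12y^2 + 4/3y - 10 ≠ 0; add k_3 = -2xy + 12y^2 + 4/3y - 10 to the basis.

S(h_1,k_3): lcm = x^2y^2. S = 6xy^3 - 26/3xy^2 + xy + 16/3x + 12y^2 + 40/3y - 11.
  reduce S modulo (h_1, h_2, k_3):
  remainder 16/3x + 36y^4 - 48y^3 - 160/9y^2 + 172/3y - 16 ≠ 0; add k_4 = 16/3x + 36y^4 - 48y^3 - 160/9y^2 + 172/3y - 16 to the basis.

S(h_1,k_4): lcm = x^2y^2. S = -27/4xy^6 + 9xy^5 + 10/3xy^4 - 43/4xy^3 - 19/3xy^2 + 6xy + 16/3x + 12y^2 + 40/3y - 11.
  reduce S modulo (h_1, h_2, k_3, k_4):
  remainder -81/2y^7 + 99/2y^6 + 239/4y^5 - 2579/18y^4 - 83/6y^3 + 4151/36y^2 - 25/3y - 25 ≠ 0; add k_5 = -81/2y^7 + 99/2y^6 + 239/4y^5 - 2579/18y^4 - 83/6y^3 + 4151/36y^2 - 25/3y - 25 to the basis.

S(k_3,k_4): lcm = xy. S = -27/4y^5 + 9y^4 + 10/3y^3 - 67/4y^2 + 7/3y + 5.
  reduce S modulo (h_1, h_2, k_3, k_4, k_5):
  remainder -27/4y^5 + 9y^4 + 10/3y^3 - 67/4y^2 + 7/3y + 5 ≠ 0; add k_6 = -27/4y^5 + 9y^4 + 10/3y^3 - 67/4y^2 + 7/3y + 5 to the basis.

The other S-polynomials (S(h_2,k_3), S(h_2,k_4), S(h_1,k_5), S(h_2,k_5), S(k_3,k_5), S(k_4,k_5), S(h_1,k_6), S(h_2,k_6), S(k_3,k_6), S(k_4,k_6), S(k_5,k_6)) all reduce to 0 modulo the current basis, so we have a Gröbner basis.
Inter-reduce: drop elements whose leading term is divisible by another's, tail-reduce, and make monic.
Reduced Gröbner basis: {x + 27/4y^4 - 9y^3 - 10/3y^2 + 43/4y - 3, y^5 - 4/3y^4 - 40/81y^3 + 67/27y^2 - 28/81y - 20/27}.

Since the reduced bases disagree, the two ideals are not the same.
The same test decides containment: I ⊆ J iff every generator of I reduces to 0 modulo a Gröbner basis of J.

No, the ideals differ.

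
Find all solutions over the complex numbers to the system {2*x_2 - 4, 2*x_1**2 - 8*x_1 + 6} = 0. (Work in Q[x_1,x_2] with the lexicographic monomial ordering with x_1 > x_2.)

{(1, 2), (3, 2)}

Compute a lex Gröbner basis by Buchberger's algorithm.
f_1 = 2*x_2 - 4, LT = x_2.
f_2 = 2*x_1**2 - 8*x_1 + 6, LT = x_1**2.

The S-polynomials (S(f_1,f_2)) all reduce to 0 modulo the current basis, so we have a Gröbner basis.
Inter-reduce: drop elements whose leading term is divisible by another's, tail-reduce, and make monic.
Reduced Gröbner basis: {x_1**2 - 4*x_1 + 3, x_2 - 2}.

Elimination: the polynomial x_2 - 2 lies in the elimination ideal for x_2, so x_2 ∈ {2}. For each such x_2, the remaining basis elements (now univariate) give the rest of the solution.
  x_2 = 2: the earlier basis element becomes x_1**2 - 4*x_1 + 3 = 0, giving x_1 = 1, 3 — points (1, 2), (3, 2).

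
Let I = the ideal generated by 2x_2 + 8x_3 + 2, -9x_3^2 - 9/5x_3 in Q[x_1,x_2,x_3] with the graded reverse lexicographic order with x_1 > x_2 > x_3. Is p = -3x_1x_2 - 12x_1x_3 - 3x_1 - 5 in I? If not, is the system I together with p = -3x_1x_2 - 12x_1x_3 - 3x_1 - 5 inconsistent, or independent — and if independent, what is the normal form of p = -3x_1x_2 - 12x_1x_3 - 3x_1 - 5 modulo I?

Adjoining -3x_1x_2 - 12x_1x_3 - 3x_1 - 5 makes the ideal the whole ring: the system is inconsistent.

First compute the reduced Gröbner basis of I by Buchberger's algorithm.
f_1 = 2x_2 + 8x_3 + 2, LT = x_2.
f_2 = -9x_3^2 - 9/5x_3, LT = x_3^2.

S(f_1,f_2): leading monomials are coprime, so the S-polynomial reduces to 0 (Buchberger's first criterion).
Every S-polynomial of the final basis reduces to 0, so we have a Gröbner basis.
Inter-reduce: drop elements whose leading term is divisible by another's, tail-reduce, and make monic.
Reduced Gröbner basis: {x_3^2 + 1/5x_3, x_2 + 4x_3 + 1}.
Label its elements g_1 = x_3^2 + 1/5x_3, g_2 = x_2 + 4x_3 + 1.

Reduce p = -3x_1x_2 - 12x_1x_3 - 3x_1 - 5 modulo G:
  leading term x_1x_2: subtract (-3x_1)·g_2 from -3x_1x_2 - 12x_1x_3 - 3x_1 - 5 → -5
  leading term 1: no divisor's leading term divides it; move -5 to the remainder.
  normal form = -5.
The normal form is nonzero, so p ∉ I. Since p minus its normal form lies in I, I + (p) = I + (r) where r = -5; decide whether this ideal is the whole ring.
Here r = -5 is a nonzero constant, hence a unit: 1 ∈ I + (p), the Gröbner basis of I + (p) is {1}, and the enlarged system has no common solution — adjoining p is inconsistent.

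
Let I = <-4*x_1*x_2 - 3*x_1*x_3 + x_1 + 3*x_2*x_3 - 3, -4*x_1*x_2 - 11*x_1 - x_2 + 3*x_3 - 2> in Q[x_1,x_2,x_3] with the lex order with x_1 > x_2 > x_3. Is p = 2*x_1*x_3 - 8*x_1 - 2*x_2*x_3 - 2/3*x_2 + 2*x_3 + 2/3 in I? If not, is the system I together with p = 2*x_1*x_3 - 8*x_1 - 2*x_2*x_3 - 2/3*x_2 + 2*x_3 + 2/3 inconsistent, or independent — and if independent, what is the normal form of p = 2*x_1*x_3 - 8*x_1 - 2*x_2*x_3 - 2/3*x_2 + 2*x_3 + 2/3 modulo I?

First compute the reduced Gröbner basis of I by Buchberger's algorithm.
f_1 = -4*x_1*x_2 - 3*x_1*x_3 + x_1 + 3*x_2*x_3 - 3, LT = x_1*x_2.
f_2 = -4*x_1*x_2 - 11*x_1 - x_2 + 3*x_3 - 2, LT = x_1*x_2.

S(f_1,f_2): lcm = x_1*x_2. S = 3/4*x_1*x_3 - 3*x_1 - 3/4*x_2*x_3 - 1/4*x_2 + 3/4*x_3 + 1/4.
  leading term x_1*x_3: no divisor's leading term divides it; move 3/4*x_1*x_3 to the remainder.
  leading term x_1: no divisor's leading term divides it; move -3*x_1 to the remainder.
  leading term x_2*x_3: no divisor's leading term divides it; move -3/4*x_2*x_3 to the remainder.
  leading term x_2: no divisor's leading term divides it; move -1/4*x_2 to the remainder.
  leading term x_3: no divisor's leading term divides it; move 3/4*x_3 to the remainder.
  leading term 1: no divisor's leading term divides it; move 1/4 to the remainder.
  remainder 3/4*x_1*x_3 - 3*x_1 - 3/4*x_2*x_3 - 1/4*x_2 + 3/4*x_3 + 1/4 ≠ 0; add h_3 = 3/4*x_1*x_3 - 3*x_1 - 3/4*x_2*x_3 - 1/4*x_2 + 3/4*x_3 + 1/4 to the basis.

S(f_1,h_3): lcm = x_1*x_2*x_3. S = 4*x_1*x_2 + 3/4*x_1*x_3**2 - 1/4*x_1*x_3 + x_2**2*x_3 + 1/3*x_2**2 - 3/4*x_2*x_3**2 - x_2*x_3 - 1/3*x_2 + 3/4*x_3.
  leading term x_1*x_2: subtract (-1)·f_1 from 4*x_1*x_2 + 3/4*x_1*x_3**2 - 1/4*x_1*x_3 + x_2**2*x_3 + 1/3*x_2**2 - 3/4*x_2*x_3**2 - x_2*x_3 - 1/3*x_2 + 3/4*x_3 → 3/4*x_1*x_3**2 - 13/4*x_1*x_3 + x_1 + x_2**2*x_3 + 1/3*x_2**2 - 3/4*x_2*x_3**2 + 2*x_2*x_3 - 1/3*x_2 + 3/4*x_3 - 3
  leading term x_1*x_3**2: subtract (x_3)·h_3 from 3/4*x_1*x_3**2 - 13/4*x_1*x_3 + x_1 + x_2**2*x_3 + 1/3*x_2**2 - 3/4*x_2*x_3**2 + 2*x_2*x_3 - 1/3*x_2 + 3/4*x_3 - 3 → -1/4*x_1*x_3 + x_1 + x_2**2*x_3 + 1/3*x_2**2 + 9/4*x_2*x_3 - 1/3*x_2 - 3/4*x_3**2 + 1/2*x_3 - 3
  leading term x_1*x_3: subtract (-1/3)·h_3 from -1/4*x_1*x_3 + x_1 + x_2**2*x_3 + 1/3*x_2**2 + 9/4*x_2*x_3 - 1/3*x_2 - 3/4*x_3**2 + 1/2*x_3 - 3 → x_2**2*x_3 + 1/3*x_2**2 + 2*x_2*x_3 - 5/12*x_2 - 3/4*x_3**2 + 3/4*x_3 - 35/12
  leading term x_2**2*x_3: no divisor's leading term divides it; move x_2**2*x_3 to the remainder.
  leading term x_2**2: no divisor's leading term divides it; move 1/3*x_2**2 to the remainder.
  leading term x_2*x_3: no divisor's leading term divides it; move 2*x_2*x_3 to the remainder.
  leading term x_2: no divisor's leading term divides it; move -5/12*x_2 to the remainder.
  leading term x_3**2: no divisor's leading term divides it; move -3/4*x_3**2 to the remainder.
  leading term x_3: no divisor's leading term divides it; move 3/4*x_3 to the remainder.
  leading term 1: no divisor's leading term divides it; move -35/12 to the remainder.
  remainder x_2**2*x_3 + 1/3*x_2**2 + 2*x_2*x_3 - 5/12*x_2 - 3/4*x_3**2 + 3/4*x_3 - 35/12 ≠ 0; add h_4 = x_2**2*x_3 + 1/3*x_2**2 + 2*x_2*x_3 - 5/12*x_2 - 3/4*x_3**2 + 3/4*x_3 - 35/12 to the basis.

The other S-polynomials (S(f_2,h_3), S(f_1,h_4), S(f_2,h_4), S(h_3,h_4)) all reduce to 0 modulo the current basis, so we have a Gröbner basis.
Inter-reduce: drop elements whose leading term is divisible by another's, tail-reduce, and make monic.
Reduced Gröbner basis: {x_1*x_2 + 11/4*x_1 + 1/4*x_2 - 3/4*x_3 + 1/2, x_1*x_3 - 4*x_1 - x_2*x_3 - 1/3*x_2 + x_3 + 1/3, x_2**2*x_3 + 1/3*x_2**2 + 2*x_2*x_3 - 5/12*x_2 - 3/4*x_3**2 + 3/4*x_3 - 35/12}.
Label its elements g_1 = x_1*x_2 + 11/4*x_1 + 1/4*x_2 - 3/4*x_3 + 1/2, g_2 = x_1*x_3 - 4*x_1 - x_2*x_3 - 1/3*x_2 + x_3 + 1/3, g_3 = x_2**2*x_3 + 1/3*x_2**2 + 2*x_2*x_3 - 5/12*x_2 - 3/4*x_3**2 + 3/4*x_3 - 35/12.

Reduce p = 2*x_1*x_3 - 8*x_1 - 2*x_2*x_3 - 2/3*x_2 + 2*x_3 + 2/3 modulo G:
  leading term x_1*x_3: subtract (2)·g_2 from 2*x_1*x_3 - 8*x_1 - 2*x_2*x_3 - 2/3*x_2 + 2*x_3 + 2/3 → 0
  normal form = 0.
Since the normal form is 0, p ∈ I.

Ideal membership is decidable via reduction modulo a Gröbner basis.

2*x_1*x_3 - 8*x_1 - 2*x_2*x_3 - 2/3*x_2 + 2*x_3 + 2/3 lies in I (it reduces to 0).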